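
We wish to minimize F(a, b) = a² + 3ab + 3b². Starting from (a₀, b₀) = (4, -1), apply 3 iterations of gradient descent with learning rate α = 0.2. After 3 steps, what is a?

∇F = (2a + 3b, 3a + 6b)
Step 1: at (4, -1), ∇F = (5, 6) → (4, -1) − 0.2·(5, 6) = (3, -2.2)
Step 2: at (3, -2.2), ∇F = (-0.6, -4.2) → (3, -2.2) − 0.2·(-0.6, -4.2) = (3.12, -1.36)
Step 3: at (3.12, -1.36), ∇F = (2.16, 1.2) → (3.12, -1.36) − 0.2·(2.16, 1.2) = (2.688, -1.6)
a = 2.688

2.688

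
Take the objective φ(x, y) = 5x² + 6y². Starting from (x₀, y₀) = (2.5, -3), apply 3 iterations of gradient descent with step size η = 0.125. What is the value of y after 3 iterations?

∇φ = (10x, 12y)
(x₁, y₁) = (2.5, -3) − 0.125·(25, -36) = (-0.625, 1.5)
(x₂, y₂) = (-0.625, 1.5) − 0.125·(-6.25, 18) = (0.15625, -0.75)
(x₃, y₃) = (0.15625, -0.75) − 0.125·(1.5625, -9) = (-0.0390625, 0.375)
y = 0.375

0.375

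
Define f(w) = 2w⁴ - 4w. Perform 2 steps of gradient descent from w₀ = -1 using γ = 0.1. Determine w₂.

0.5936

f′(w) = 8w³ - 4
w₁ = -1 − 0.1·(-12) = 0.2
w₂ = 0.2 − 0.1·(-3.936) = 0.5936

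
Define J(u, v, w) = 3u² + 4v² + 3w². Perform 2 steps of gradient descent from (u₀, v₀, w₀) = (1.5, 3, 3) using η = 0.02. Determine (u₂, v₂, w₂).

∇J = (6u, 8v, 6w)
(u₁, v₁, w₁) = (1.5, 3, 3) − 0.02·(9, 24, 18) = (1.32, 2.52, 2.64)
(u₂, v₂, w₂) = (1.32, 2.52, 2.64) − 0.02·(7.92, 20.16, 15.84) = (1.1616, 2.1168, 2.3232)

(1.1616, 2.1168, 2.3232)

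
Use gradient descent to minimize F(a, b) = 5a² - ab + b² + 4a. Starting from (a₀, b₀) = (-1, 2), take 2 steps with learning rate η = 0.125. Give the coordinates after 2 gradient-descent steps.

(-0.328125, 1.03125)

∇F = (10a - b + 4, -a + 2b)
(a₁, b₁) = (-1, 2) − 0.125·(-8, 5) = (0, 1.375)
(a₂, b₂) = (0, 1.375) − 0.125·(2.625, 2.75) = (-0.328125, 1.03125)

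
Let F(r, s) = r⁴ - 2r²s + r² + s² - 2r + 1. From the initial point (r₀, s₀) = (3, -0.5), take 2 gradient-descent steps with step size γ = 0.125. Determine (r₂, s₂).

(791.5390625, 35.921875)

∇F = (4r³ - 4rs + 2r - 2, -2r² + 2s)
(r₁, s₁) = (3, -0.5) − 0.125·(118, -19) = (-11.75, 1.875)
(r₂, s₂) = (-11.75, 1.875) − 0.125·(-6426.3125, -272.375) = (791.5390625, 35.921875)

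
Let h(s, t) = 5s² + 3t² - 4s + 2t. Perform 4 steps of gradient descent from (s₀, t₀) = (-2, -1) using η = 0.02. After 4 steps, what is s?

-0.58304

∇h = (10s - 4, 6t + 2)
Step 1: at (-2, -1), ∇h = (-24, -4) → (-2, -1) − 0.02·(-24, -4) = (-1.52, -0.92)
Step 2: at (-1.52, -0.92), ∇h = (-19.2, -3.52) → (-1.52, -0.92) − 0.02·(-19.2, -3.52) = (-1.136, -0.8496)
Step 3: at (-1.136, -0.8496), ∇h = (-15.36, -3.0976) → (-1.136, -0.8496) − 0.02·(-15.36, -3.0976) = (-0.8288, -0.787648)
Step 4: at (-0.8288, -0.787648), ∇h = (-12.288, -2.725888) → (-0.8288, -0.787648) − 0.02·(-12.288, -2.725888) = (-0.58304, -0.73313024)
s = -0.58304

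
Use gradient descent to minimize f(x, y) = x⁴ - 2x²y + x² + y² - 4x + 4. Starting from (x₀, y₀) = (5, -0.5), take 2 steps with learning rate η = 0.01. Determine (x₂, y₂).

∇f = (4x³ - 4xy + 2x - 4, -2x² + 2y)
(x₁, y₁) = (5, -0.5) − 0.01·(516, -51) = (-0.16, 0.01)
(x₂, y₂) = (-0.16, 0.01) − 0.01·(-4.329984, -0.0312) = (-0.11670016, 0.010312)

(-0.11670016, 0.010312)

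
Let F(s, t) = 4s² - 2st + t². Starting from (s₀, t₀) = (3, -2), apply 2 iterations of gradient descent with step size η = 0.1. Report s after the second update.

∇F = (8s - 2t, -2s + 2t)
(s₁, t₁) = (3, -2) − 0.1·(28, -10) = (0.2, -1)
(s₂, t₂) = (0.2, -1) − 0.1·(3.6, -2.4) = (-0.16, -0.76)
s = -0.16

-0.16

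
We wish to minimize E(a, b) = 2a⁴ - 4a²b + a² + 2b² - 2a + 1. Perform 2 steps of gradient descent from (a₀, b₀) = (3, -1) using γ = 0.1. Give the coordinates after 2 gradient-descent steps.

(7771.9952, 184.984)

∇E = (8a³ - 8ab + 2a - 2, -4a² + 4b)
(a₁, b₁) = (3, -1) − 0.1·(244, -40) = (-21.4, 3)
(a₂, b₂) = (-21.4, 3) − 0.1·(-77933.952, -1819.84) = (7771.9952, 184.984)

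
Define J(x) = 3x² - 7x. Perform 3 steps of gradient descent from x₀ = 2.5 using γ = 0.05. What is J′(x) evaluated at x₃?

2.744

J′(x) = 6x - 7
x₁ = 2.5 − 0.05·8 = 2.1
x₂ = 2.1 − 0.05·5.6 = 1.82
x₃ = 1.82 − 0.05·3.92 = 1.624
J′(x) at (1.624) = 2.744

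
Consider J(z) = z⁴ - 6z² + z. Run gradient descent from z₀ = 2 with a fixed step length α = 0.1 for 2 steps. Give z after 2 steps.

J′(z) = 4z³ - 12z + 1
Step 1: J′(2) = 9; z₁ = 2 − 0.1·9 = 1.1
Step 2: J′(1.1) = -6.876; z₂ = 1.1 − 0.1·(-6.876) = 1.7876

1.7876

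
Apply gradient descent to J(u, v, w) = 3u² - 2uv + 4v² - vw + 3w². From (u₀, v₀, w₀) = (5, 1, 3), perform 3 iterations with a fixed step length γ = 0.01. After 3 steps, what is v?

1.117467

∇J = (6u - 2v, -2u + 8v - w, -v + 6w)
(u₁, v₁, w₁) = (5, 1, 3) − 0.01·(28, -5, 17) = (4.72, 1.05, 2.83)
(u₂, v₂, w₂) = (4.72, 1.05, 2.83) − 0.01·(26.22, -3.87, 15.93) = (4.4578, 1.0887, 2.6707)
(u₃, v₃, w₃) = (4.4578, 1.0887, 2.6707) − 0.01·(24.5694, -2.8767, 14.9355) = (4.212106, 1.117467, 2.521345)
v = 1.117467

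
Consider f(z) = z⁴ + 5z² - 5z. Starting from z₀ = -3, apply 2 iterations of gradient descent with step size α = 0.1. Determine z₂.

f′(z) = 4z³ + 10z - 5
Step 1: f′(-3) = -143; z₁ = -3 − 0.1·(-143) = 11.3
Step 2: f′(11.3) = 5879.588; z₂ = 11.3 − 0.1·5879.588 = -576.6588

-576.6588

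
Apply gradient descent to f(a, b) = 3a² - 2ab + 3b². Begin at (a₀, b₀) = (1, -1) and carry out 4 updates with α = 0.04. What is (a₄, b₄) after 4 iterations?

(0.21381376, -0.21381376)

∇f = (6a - 2b, -2a + 6b)
Step 1: at (1, -1), ∇f = (8, -8) → (1, -1) − 0.04·(8, -8) = (0.68, -0.68)
Step 2: at (0.68, -0.68), ∇f = (5.44, -5.44) → (0.68, -0.68) − 0.04·(5.44, -5.44) = (0.4624, -0.4624)
Step 3: at (0.4624, -0.4624), ∇f = (3.6992, -3.6992) → (0.4624, -0.4624) − 0.04·(3.6992, -3.6992) = (0.314432, -0.314432)
Step 4: at (0.314432, -0.314432), ∇f = (2.515456, -2.515456) → (0.314432, -0.314432) − 0.04·(2.515456, -2.515456) = (0.21381376, -0.21381376)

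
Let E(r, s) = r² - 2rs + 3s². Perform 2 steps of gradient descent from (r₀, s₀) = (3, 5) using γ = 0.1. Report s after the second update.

1.72

∇E = (2r - 2s, -2r + 6s)
Step 1: at (3, 5), ∇E = (-4, 24) → (3, 5) − 0.1·(-4, 24) = (3.4, 2.6)
Step 2: at (3.4, 2.6), ∇E = (1.6, 8.8) → (3.4, 2.6) − 0.1·(1.6, 8.8) = (3.24, 1.72)
s = 1.72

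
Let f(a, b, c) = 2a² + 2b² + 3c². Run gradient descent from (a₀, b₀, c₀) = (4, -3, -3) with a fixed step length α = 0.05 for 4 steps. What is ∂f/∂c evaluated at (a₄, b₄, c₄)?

-4.3218

∇f = (4a, 4b, 6c)
(a₁, b₁, c₁) = (4, -3, -3) − 0.05·(16, -12, -18) = (3.2, -2.4, -2.1)
(a₂, b₂, c₂) = (3.2, -2.4, -2.1) − 0.05·(12.8, -9.6, -12.6) = (2.56, -1.92, -1.47)
(a₃, b₃, c₃) = (2.56, -1.92, -1.47) − 0.05·(10.24, -7.68, -8.82) = (2.048, -1.536, -1.029)
(a₄, b₄, c₄) = (2.048, -1.536, -1.029) − 0.05·(8.192, -6.144, -6.174) = (1.6384, -1.2288, -0.7203)
∂f/∂c at (1.6384, -1.2288, -0.7203) = -4.3218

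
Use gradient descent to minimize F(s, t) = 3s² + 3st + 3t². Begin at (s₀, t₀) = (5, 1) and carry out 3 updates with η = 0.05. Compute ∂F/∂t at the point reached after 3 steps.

∇F = (6s + 3t, 3s + 6t)
Step 1: at (5, 1), ∇F = (33, 21) → (5, 1) − 0.05·(33, 21) = (3.35, -0.05)
Step 2: at (3.35, -0.05), ∇F = (19.95, 9.75) → (3.35, -0.05) − 0.05·(19.95, 9.75) = (2.3525, -0.5375)
Step 3: at (2.3525, -0.5375), ∇F = (12.5025, 3.8325) → (2.3525, -0.5375) − 0.05·(12.5025, 3.8325) = (1.727375, -0.729125)
∂F/∂t at (1.727375, -0.729125) = 0.807375

0.807375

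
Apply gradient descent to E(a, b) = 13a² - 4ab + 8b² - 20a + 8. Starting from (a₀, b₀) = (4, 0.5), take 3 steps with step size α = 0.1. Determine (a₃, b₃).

(-13.768, 5.172)

∇E = (26a - 4b - 20, -4a + 16b)
Step 1: at (4, 0.5), ∇E = (82, -8) → (4, 0.5) − 0.1·(82, -8) = (-4.2, 1.3)
Step 2: at (-4.2, 1.3), ∇E = (-134.4, 37.6) → (-4.2, 1.3) − 0.1·(-134.4, 37.6) = (9.24, -2.46)
Step 3: at (9.24, -2.46), ∇E = (230.08, -76.32) → (9.24, -2.46) − 0.1·(230.08, -76.32) = (-13.768, 5.172)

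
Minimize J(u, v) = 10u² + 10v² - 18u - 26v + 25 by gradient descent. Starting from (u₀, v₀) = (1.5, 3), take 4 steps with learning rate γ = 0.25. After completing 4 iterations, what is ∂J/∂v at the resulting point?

∇J = (20u - 18, 20v - 26)
Step 1: at (1.5, 3), ∇J = (12, 34) → (1.5, 3) − 0.25·(12, 34) = (-1.5, -5.5)
Step 2: at (-1.5, -5.5), ∇J = (-48, -136) → (-1.5, -5.5) − 0.25·(-48, -136) = (10.5, 28.5)
Step 3: at (10.5, 28.5), ∇J = (192, 544) → (10.5, 28.5) − 0.25·(192, 544) = (-37.5, -107.5)
Step 4: at (-37.5, -107.5), ∇J = (-768, -2176) → (-37.5, -107.5) − 0.25·(-768, -2176) = (154.5, 436.5)
∂J/∂v at (154.5, 436.5) = 8704

8704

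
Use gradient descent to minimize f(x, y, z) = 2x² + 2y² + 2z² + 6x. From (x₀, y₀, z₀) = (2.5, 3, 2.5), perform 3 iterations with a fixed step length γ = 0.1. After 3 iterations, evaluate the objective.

-1.584

∇f = (4x + 6, 4y, 4z)
Step 1: at (2.5, 3, 2.5), ∇f = (16, 12, 10) → (2.5, 3, 2.5) − 0.1·(16, 12, 10) = (0.9, 1.8, 1.5)
Step 2: at (0.9, 1.8, 1.5), ∇f = (9.6, 7.2, 6) → (0.9, 1.8, 1.5) − 0.1·(9.6, 7.2, 6) = (-0.06, 1.08, 0.9)
Step 3: at (-0.06, 1.08, 0.9), ∇f = (5.76, 4.32, 3.6) → (-0.06, 1.08, 0.9) − 0.1·(5.76, 4.32, 3.6) = (-0.636, 0.648, 0.54)
f(-0.636, 0.648, 0.54) = -1.584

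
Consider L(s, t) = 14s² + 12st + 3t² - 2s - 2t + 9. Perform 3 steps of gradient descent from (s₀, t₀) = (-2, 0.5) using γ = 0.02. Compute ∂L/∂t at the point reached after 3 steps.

∇L = (28s + 12t - 2, 12s + 6t - 2)
(s₁, t₁) = (-2, 0.5) − 0.02·(-52, -23) = (-0.96, 0.96)
(s₂, t₂) = (-0.96, 0.96) − 0.02·(-17.36, -7.76) = (-0.6128, 1.1152)
(s₃, t₃) = (-0.6128, 1.1152) − 0.02·(-5.776, -2.6624) = (-0.49728, 1.168448)
∂L/∂t at (-0.49728, 1.168448) = -0.956672

-0.956672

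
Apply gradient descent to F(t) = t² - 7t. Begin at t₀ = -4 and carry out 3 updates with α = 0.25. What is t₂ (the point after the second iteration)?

F′(t) = 2t - 7
Step 1: F′(-4) = -15; t₁ = -4 − 0.25·(-15) = -0.25
Step 2: F′(-0.25) = -7.5; t₂ = -0.25 − 0.25·(-7.5) = 1.625

1.625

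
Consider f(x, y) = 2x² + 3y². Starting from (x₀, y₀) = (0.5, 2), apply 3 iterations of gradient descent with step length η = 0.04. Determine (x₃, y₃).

∇f = (4x, 6y)
Step 1: at (0.5, 2), ∇f = (2, 12) → (0.5, 2) − 0.04·(2, 12) = (0.42, 1.52)
Step 2: at (0.42, 1.52), ∇f = (1.68, 9.12) → (0.42, 1.52) − 0.04·(1.68, 9.12) = (0.3528, 1.1552)
Step 3: at (0.3528, 1.1552), ∇f = (1.4112, 6.9312) → (0.3528, 1.1552) − 0.04·(1.4112, 6.9312) = (0.296352, 0.877952)

(0.296352, 0.877952)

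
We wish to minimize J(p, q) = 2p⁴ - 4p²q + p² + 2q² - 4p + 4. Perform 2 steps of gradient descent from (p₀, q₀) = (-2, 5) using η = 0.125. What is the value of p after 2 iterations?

11.75

∇J = (8p³ - 8pq + 2p - 4, -4p² + 4q)
Step 1: at (-2, 5), ∇J = (8, 4) → (-2, 5) − 0.125·(8, 4) = (-3, 4.5)
Step 2: at (-3, 4.5), ∇J = (-118, -18) → (-3, 4.5) − 0.125·(-118, -18) = (11.75, 6.75)
p = 11.75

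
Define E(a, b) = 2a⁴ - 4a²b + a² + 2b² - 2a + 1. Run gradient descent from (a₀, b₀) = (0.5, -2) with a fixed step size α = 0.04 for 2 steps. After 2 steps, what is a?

0.14926976

∇E = (8a³ - 8ab + 2a - 2, -4a² + 4b)
(a₁, b₁) = (0.5, -2) − 0.04·(8, -9) = (0.18, -1.64)
(a₂, b₂) = (0.18, -1.64) − 0.04·(0.768256, -6.6896) = (0.14926976, -1.372416)
a = 0.14926976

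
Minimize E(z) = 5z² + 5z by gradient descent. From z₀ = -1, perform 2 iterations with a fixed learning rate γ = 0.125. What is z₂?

E′(z) = 10z + 5
z₁ = -1 − 0.125·(-5) = -0.375
z₂ = -0.375 − 0.125·1.25 = -0.53125

-0.53125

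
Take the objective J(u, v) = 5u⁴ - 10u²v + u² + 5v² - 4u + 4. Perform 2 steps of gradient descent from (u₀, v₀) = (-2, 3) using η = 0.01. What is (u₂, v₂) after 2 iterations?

∇J = (20u³ - 20uv + 2u - 4, -10u² + 10v)
Step 1: at (-2, 3), ∇J = (-48, -10) → (-2, 3) − 0.01·(-48, -10) = (-1.52, 3.1)
Step 2: at (-1.52, 3.1), ∇J = (16.96384, 7.896) → (-1.52, 3.1) − 0.01·(16.96384, 7.896) = (-1.6896384, 3.02104)

(-1.6896384, 3.02104)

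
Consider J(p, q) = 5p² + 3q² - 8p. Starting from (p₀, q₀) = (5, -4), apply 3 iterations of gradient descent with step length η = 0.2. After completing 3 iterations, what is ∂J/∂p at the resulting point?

-42

∇J = (10p - 8, 6q)
(p₁, q₁) = (5, -4) − 0.2·(42, -24) = (-3.4, 0.8)
(p₂, q₂) = (-3.4, 0.8) − 0.2·(-42, 4.8) = (5, -0.16)
(p₃, q₃) = (5, -0.16) − 0.2·(42, -0.96) = (-3.4, 0.032)
∂J/∂p at (-3.4, 0.032) = -42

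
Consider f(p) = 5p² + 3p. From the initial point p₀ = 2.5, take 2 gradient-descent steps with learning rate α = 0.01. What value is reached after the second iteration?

f′(p) = 10p + 3
p₁ = 2.5 − 0.01·28 = 2.22
p₂ = 2.22 − 0.01·25.2 = 1.968

1.968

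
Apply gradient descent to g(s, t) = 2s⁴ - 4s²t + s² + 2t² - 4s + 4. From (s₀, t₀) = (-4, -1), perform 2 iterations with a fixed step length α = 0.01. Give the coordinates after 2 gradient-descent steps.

(1.22515072, -0.209856)

∇g = (8s³ - 8st + 2s - 4, -4s² + 4t)
Step 1: at (-4, -1), ∇g = (-556, -68) → (-4, -1) − 0.01·(-556, -68) = (1.56, -0.32)
Step 2: at (1.56, -0.32), ∇g = (33.484928, -11.0144) → (1.56, -0.32) − 0.01·(33.484928, -11.0144) = (1.22515072, -0.209856)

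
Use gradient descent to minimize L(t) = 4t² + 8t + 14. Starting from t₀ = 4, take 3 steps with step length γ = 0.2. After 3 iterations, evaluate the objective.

L′(t) = 8t + 8
Step 1: L′(4) = 40; t₁ = 4 − 0.2·40 = -4
Step 2: L′(-4) = -24; t₂ = -4 − 0.2·(-24) = 0.8
Step 3: L′(0.8) = 14.4; t₃ = 0.8 − 0.2·14.4 = -2.08
L(-2.08) = 14.6656

14.6656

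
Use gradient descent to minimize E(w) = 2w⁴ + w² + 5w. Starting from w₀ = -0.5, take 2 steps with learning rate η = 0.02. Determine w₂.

E′(w) = 8w³ + 2w + 5
Step 1: E′(-0.5) = 3; w₁ = -0.5 − 0.02·3 = -0.56
Step 2: E′(-0.56) = 2.475072; w₂ = -0.56 − 0.02·2.475072 = -0.60950144

-0.60950144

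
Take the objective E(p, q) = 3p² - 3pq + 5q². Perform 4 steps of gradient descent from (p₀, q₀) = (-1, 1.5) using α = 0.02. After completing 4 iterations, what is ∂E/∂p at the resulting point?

-3.88281768

∇E = (6p - 3q, -3p + 10q)
(p₁, q₁) = (-1, 1.5) − 0.02·(-10.5, 18) = (-0.79, 1.14)
(p₂, q₂) = (-0.79, 1.14) − 0.02·(-8.16, 13.77) = (-0.6268, 0.8646)
(p₃, q₃) = (-0.6268, 0.8646) − 0.02·(-6.3546, 10.5264) = (-0.499708, 0.654072)
(p₄, q₄) = (-0.499708, 0.654072) − 0.02·(-4.960464, 8.039844) = (-0.40049872, 0.49327512)
∂E/∂p at (-0.40049872, 0.49327512) = -3.88281768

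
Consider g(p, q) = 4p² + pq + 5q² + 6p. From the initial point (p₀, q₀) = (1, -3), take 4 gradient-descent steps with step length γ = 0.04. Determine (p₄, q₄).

(-0.24604672, -0.40868352)

∇g = (8p + q + 6, p + 10q)
Step 1: at (1, -3), ∇g = (11, -29) → (1, -3) − 0.04·(11, -29) = (0.56, -1.84)
Step 2: at (0.56, -1.84), ∇g = (8.64, -17.84) → (0.56, -1.84) − 0.04·(8.64, -17.84) = (0.2144, -1.1264)
Step 3: at (0.2144, -1.1264), ∇g = (6.5888, -11.0496) → (0.2144, -1.1264) − 0.04·(6.5888, -11.0496) = (-0.049152, -0.684416)
Step 4: at (-0.049152, -0.684416), ∇g = (4.922368, -6.893312) → (-0.049152, -0.684416) − 0.04·(4.922368, -6.893312) = (-0.24604672, -0.40868352)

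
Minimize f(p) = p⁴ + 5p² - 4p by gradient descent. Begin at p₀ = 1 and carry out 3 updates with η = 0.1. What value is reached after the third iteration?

0.3744

f′(p) = 4p³ + 10p - 4
Step 1: f′(1) = 10; p₁ = 1 − 0.1·10 = 0
Step 2: f′(0) = -4; p₂ = 0 − 0.1·(-4) = 0.4
Step 3: f′(0.4) = 0.256; p₃ = 0.4 − 0.1·0.256 = 0.3744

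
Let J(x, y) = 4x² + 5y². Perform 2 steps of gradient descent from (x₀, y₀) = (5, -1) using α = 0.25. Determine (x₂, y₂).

(5, -2.25)

∇J = (8x, 10y)
(x₁, y₁) = (5, -1) − 0.25·(40, -10) = (-5, 1.5)
(x₂, y₂) = (-5, 1.5) − 0.25·(-40, 15) = (5, -2.25)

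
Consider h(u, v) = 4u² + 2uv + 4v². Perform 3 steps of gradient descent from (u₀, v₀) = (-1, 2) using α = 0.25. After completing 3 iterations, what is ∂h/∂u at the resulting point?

-15.75

∇h = (8u + 2v, 2u + 8v)
Step 1: at (-1, 2), ∇h = (-4, 14) → (-1, 2) − 0.25·(-4, 14) = (0, -1.5)
Step 2: at (0, -1.5), ∇h = (-3, -12) → (0, -1.5) − 0.25·(-3, -12) = (0.75, 1.5)
Step 3: at (0.75, 1.5), ∇h = (9, 13.5) → (0.75, 1.5) − 0.25·(9, 13.5) = (-1.5, -1.875)
∂h/∂u at (-1.5, -1.875) = -15.75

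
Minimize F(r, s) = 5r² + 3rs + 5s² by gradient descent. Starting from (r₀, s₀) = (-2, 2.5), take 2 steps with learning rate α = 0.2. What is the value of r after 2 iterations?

∇F = (10r + 3s, 3r + 10s)
Step 1: at (-2, 2.5), ∇F = (-12.5, 19) → (-2, 2.5) − 0.2·(-12.5, 19) = (0.5, -1.3)
Step 2: at (0.5, -1.3), ∇F = (1.1, -11.5) → (0.5, -1.3) − 0.2·(1.1, -11.5) = (0.28, 1)
r = 0.28

0.28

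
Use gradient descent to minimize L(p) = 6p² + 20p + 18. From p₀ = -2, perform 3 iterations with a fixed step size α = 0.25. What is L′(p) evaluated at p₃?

32

L′(p) = 12p + 20
Step 1: L′(-2) = -4; p₁ = -2 − 0.25·(-4) = -1
Step 2: L′(-1) = 8; p₂ = -1 − 0.25·8 = -3
Step 3: L′(-3) = -16; p₃ = -3 − 0.25·(-16) = 1
L′(p) at (1) = 32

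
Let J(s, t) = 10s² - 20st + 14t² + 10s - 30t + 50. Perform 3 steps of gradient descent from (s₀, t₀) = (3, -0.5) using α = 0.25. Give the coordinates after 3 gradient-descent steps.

∇J = (20s - 20t + 10, -20s + 28t - 30)
(s₁, t₁) = (3, -0.5) − 0.25·(80, -104) = (-17, 25.5)
(s₂, t₂) = (-17, 25.5) − 0.25·(-840, 1024) = (193, -230.5)
(s₃, t₃) = (193, -230.5) − 0.25·(8480, -10344) = (-1927, 2355.5)

(-1927, 2355.5)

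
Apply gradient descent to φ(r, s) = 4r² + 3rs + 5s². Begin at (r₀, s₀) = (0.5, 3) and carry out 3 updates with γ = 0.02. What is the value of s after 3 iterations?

∇φ = (8r + 3s, 3r + 10s)
(r₁, s₁) = (0.5, 3) − 0.02·(13, 31.5) = (0.24, 2.37)
(r₂, s₂) = (0.24, 2.37) − 0.02·(9.03, 24.42) = (0.0594, 1.8816)
(r₃, s₃) = (0.0594, 1.8816) − 0.02·(6.12, 18.9942) = (-0.063, 1.501716)
s = 1.501716

1.501716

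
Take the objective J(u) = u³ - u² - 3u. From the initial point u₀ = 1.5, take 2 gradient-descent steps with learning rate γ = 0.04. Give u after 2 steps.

J′(u) = 3u² - 2u - 3
Step 1: J′(1.5) = 0.75; u₁ = 1.5 − 0.04·0.75 = 1.47
Step 2: J′(1.47) = 0.5427; u₂ = 1.47 − 0.04·0.5427 = 1.448292

1.448292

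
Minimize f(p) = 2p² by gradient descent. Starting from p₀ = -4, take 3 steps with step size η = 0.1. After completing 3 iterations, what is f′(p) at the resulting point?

f′(p) = 4p
Step 1: f′(-4) = -16; p₁ = -4 − 0.1·(-16) = -2.4
Step 2: f′(-2.4) = -9.6; p₂ = -2.4 − 0.1·(-9.6) = -1.44
Step 3: f′(-1.44) = -5.76; p₃ = -1.44 − 0.1·(-5.76) = -0.864
f′(p) at (-0.864) = -3.456

-3.456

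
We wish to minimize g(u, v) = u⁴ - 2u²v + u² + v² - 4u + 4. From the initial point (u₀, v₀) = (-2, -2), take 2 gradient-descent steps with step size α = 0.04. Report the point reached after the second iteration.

∇g = (4u³ - 4uv + 2u - 4, -2u² + 2v)
Step 1: at (-2, -2), ∇g = (-56, -12) → (-2, -2) − 0.04·(-56, -12) = (0.24, -1.52)
Step 2: at (0.24, -1.52), ∇g = (-2.005504, -3.1552) → (0.24, -1.52) − 0.04·(-2.005504, -3.1552) = (0.32022016, -1.393792)

(0.32022016, -1.393792)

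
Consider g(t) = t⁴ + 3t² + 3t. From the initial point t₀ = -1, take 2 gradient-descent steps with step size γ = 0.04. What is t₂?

g′(t) = 4t³ + 6t + 3
Step 1: g′(-1) = -7; t₁ = -1 − 0.04·(-7) = -0.72
Step 2: g′(-0.72) = -2.812992; t₂ = -0.72 − 0.04·(-2.812992) = -0.60748032

-0.60748032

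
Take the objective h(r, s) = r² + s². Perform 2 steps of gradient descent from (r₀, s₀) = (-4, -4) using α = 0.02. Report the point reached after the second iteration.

∇h = (2r, 2s)
Step 1: at (-4, -4), ∇h = (-8, -8) → (-4, -4) − 0.02·(-8, -8) = (-3.84, -3.84)
Step 2: at (-3.84, -3.84), ∇h = (-7.68, -7.68) → (-3.84, -3.84) − 0.02·(-7.68, -7.68) = (-3.6864, -3.6864)

(-3.6864, -3.6864)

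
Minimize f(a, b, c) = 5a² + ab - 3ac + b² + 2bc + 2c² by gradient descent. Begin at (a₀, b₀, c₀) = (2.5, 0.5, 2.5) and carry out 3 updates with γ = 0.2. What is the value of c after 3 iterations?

1.976

∇f = (10a + b - 3c, a + 2b + 2c, -3a + 2b + 4c)
(a₁, b₁, c₁) = (2.5, 0.5, 2.5) − 0.2·(18, 8.5, 3.5) = (-1.1, -1.2, 1.8)
(a₂, b₂, c₂) = (-1.1, -1.2, 1.8) − 0.2·(-17.6, 0.1, 8.1) = (2.42, -1.22, 0.18)
(a₃, b₃, c₃) = (2.42, -1.22, 0.18) − 0.2·(22.44, 0.34, -8.98) = (-2.068, -1.288, 1.976)
c = 1.976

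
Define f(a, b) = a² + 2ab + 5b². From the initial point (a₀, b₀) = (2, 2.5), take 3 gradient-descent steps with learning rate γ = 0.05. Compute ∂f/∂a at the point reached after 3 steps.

2.36

∇f = (2a + 2b, 2a + 10b)
(a₁, b₁) = (2, 2.5) − 0.05·(9, 29) = (1.55, 1.05)
(a₂, b₂) = (1.55, 1.05) − 0.05·(5.2, 13.6) = (1.29, 0.37)
(a₃, b₃) = (1.29, 0.37) − 0.05·(3.32, 6.28) = (1.124, 0.056)
∂f/∂a at (1.124, 0.056) = 2.36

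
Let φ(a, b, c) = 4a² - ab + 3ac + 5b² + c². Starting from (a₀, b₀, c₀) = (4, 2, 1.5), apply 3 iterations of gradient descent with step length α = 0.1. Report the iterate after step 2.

∇φ = (8a - b + 3c, -a + 10b, 3a + 2c)
Step 1: at (4, 2, 1.5), ∇φ = (34.5, 16, 15) → (4, 2, 1.5) − 0.1·(34.5, 16, 15) = (0.55, 0.4, 0)
Step 2: at (0.55, 0.4, 0), ∇φ = (4, 3.45, 1.65) → (0.55, 0.4, 0) − 0.1·(4, 3.45, 1.65) = (0.15, 0.055, -0.165)

(0.15, 0.055, -0.165)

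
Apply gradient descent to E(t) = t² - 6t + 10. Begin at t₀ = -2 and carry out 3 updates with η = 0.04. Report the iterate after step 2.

-1.232

E′(t) = 2t - 6
Step 1: E′(-2) = -10; t₁ = -2 − 0.04·(-10) = -1.6
Step 2: E′(-1.6) = -9.2; t₂ = -1.6 − 0.04·(-9.2) = -1.232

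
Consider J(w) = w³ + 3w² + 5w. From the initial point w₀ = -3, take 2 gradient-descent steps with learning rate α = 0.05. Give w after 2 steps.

-4.8935

J′(w) = 3w² + 6w + 5
Step 1: J′(-3) = 14; w₁ = -3 − 0.05·14 = -3.7
Step 2: J′(-3.7) = 23.87; w₂ = -3.7 − 0.05·23.87 = -4.8935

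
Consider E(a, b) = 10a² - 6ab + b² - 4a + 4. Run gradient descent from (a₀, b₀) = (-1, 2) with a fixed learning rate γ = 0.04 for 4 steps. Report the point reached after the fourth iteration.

(0.67774208, 1.634432)

∇E = (20a - 6b - 4, -6a + 2b)
Step 1: at (-1, 2), ∇E = (-36, 10) → (-1, 2) − 0.04·(-36, 10) = (0.44, 1.6)
Step 2: at (0.44, 1.6), ∇E = (-4.8, 0.56) → (0.44, 1.6) − 0.04·(-4.8, 0.56) = (0.632, 1.5776)
Step 3: at (0.632, 1.5776), ∇E = (-0.8256, -0.6368) → (0.632, 1.5776) − 0.04·(-0.8256, -0.6368) = (0.665024, 1.603072)
Step 4: at (0.665024, 1.603072), ∇E = (-0.317952, -0.784) → (0.665024, 1.603072) − 0.04·(-0.317952, -0.784) = (0.67774208, 1.634432)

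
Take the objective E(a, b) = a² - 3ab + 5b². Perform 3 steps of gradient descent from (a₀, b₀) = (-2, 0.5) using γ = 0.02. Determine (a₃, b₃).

∇E = (2a - 3b, -3a + 10b)
Step 1: at (-2, 0.5), ∇E = (-5.5, 11) → (-2, 0.5) − 0.02·(-5.5, 11) = (-1.89, 0.28)
Step 2: at (-1.89, 0.28), ∇E = (-4.62, 8.47) → (-1.89, 0.28) − 0.02·(-4.62, 8.47) = (-1.7976, 0.1106)
Step 3: at (-1.7976, 0.1106), ∇E = (-3.927, 6.4988) → (-1.7976, 0.1106) − 0.02·(-3.927, 6.4988) = (-1.71906, -0.019376)

(-1.71906, -0.019376)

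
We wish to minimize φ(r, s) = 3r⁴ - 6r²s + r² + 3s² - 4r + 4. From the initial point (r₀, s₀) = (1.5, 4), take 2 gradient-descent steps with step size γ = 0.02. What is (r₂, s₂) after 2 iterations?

(1.71443, 3.8899)

∇φ = (12r³ - 12rs + 2r - 4, -6r² + 6s)
Step 1: at (1.5, 4), ∇φ = (-32.5, 10.5) → (1.5, 4) − 0.02·(-32.5, 10.5) = (2.15, 3.79)
Step 2: at (2.15, 3.79), ∇φ = (21.7785, -4.995) → (2.15, 3.79) − 0.02·(21.7785, -4.995) = (1.71443, 3.8899)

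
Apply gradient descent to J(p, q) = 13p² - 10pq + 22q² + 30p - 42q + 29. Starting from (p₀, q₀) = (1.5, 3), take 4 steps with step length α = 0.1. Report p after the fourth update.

∇J = (26p - 10q + 30, -10p + 44q - 42)
Step 1: at (1.5, 3), ∇J = (39, 75) → (1.5, 3) − 0.1·(39, 75) = (-2.4, -4.5)
Step 2: at (-2.4, -4.5), ∇J = (12.6, -216) → (-2.4, -4.5) − 0.1·(12.6, -216) = (-3.66, 17.1)
Step 3: at (-3.66, 17.1), ∇J = (-236.16, 747) → (-3.66, 17.1) − 0.1·(-236.16, 747) = (19.956, -57.6)
Step 4: at (19.956, -57.6), ∇J = (1124.856, -2775.96) → (19.956, -57.6) − 0.1·(1124.856, -2775.96) = (-92.5296, 219.996)
p = -92.5296

-92.5296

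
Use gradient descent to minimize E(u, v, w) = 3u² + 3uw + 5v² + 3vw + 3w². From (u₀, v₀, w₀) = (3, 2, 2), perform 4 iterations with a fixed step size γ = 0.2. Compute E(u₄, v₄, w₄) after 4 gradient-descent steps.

∇E = (6u + 3w, 10v + 3w, 3u + 3v + 6w)
(u₁, v₁, w₁) = (3, 2, 2) − 0.2·(24, 26, 27) = (-1.8, -3.2, -3.4)
(u₂, v₂, w₂) = (-1.8, -3.2, -3.4) − 0.2·(-21, -42.2, -35.4) = (2.4, 5.24, 3.68)
(u₃, v₃, w₃) = (2.4, 5.24, 3.68) − 0.2·(25.44, 63.44, 45) = (-2.688, -7.448, -5.32)
(u₄, v₄, w₄) = (-2.688, -7.448, -5.32) − 0.2·(-32.088, -90.44, -62.328) = (3.7296, 10.64, 7.1456)
E(3.7296, 10.64, 7.1456) = 1068.99478784

1068.99478784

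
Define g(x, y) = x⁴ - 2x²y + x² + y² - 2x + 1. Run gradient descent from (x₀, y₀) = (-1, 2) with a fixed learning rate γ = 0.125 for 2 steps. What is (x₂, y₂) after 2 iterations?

∇g = (4x³ - 4xy + 2x - 2, -2x² + 2y)
(x₁, y₁) = (-1, 2) − 0.125·(0, 2) = (-1, 1.75)
(x₂, y₂) = (-1, 1.75) − 0.125·(-1, 1.5) = (-0.875, 1.5625)

(-0.875, 1.5625)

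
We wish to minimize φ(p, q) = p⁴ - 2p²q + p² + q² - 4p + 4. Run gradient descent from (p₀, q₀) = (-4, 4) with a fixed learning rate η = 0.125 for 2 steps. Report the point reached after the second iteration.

(-4877.3125, 120.8125)

∇φ = (4p³ - 4pq + 2p - 4, -2p² + 2q)
Step 1: at (-4, 4), ∇φ = (-204, -24) → (-4, 4) − 0.125·(-204, -24) = (21.5, 7)
Step 2: at (21.5, 7), ∇φ = (39190.5, -910.5) → (21.5, 7) − 0.125·(39190.5, -910.5) = (-4877.3125, 120.8125)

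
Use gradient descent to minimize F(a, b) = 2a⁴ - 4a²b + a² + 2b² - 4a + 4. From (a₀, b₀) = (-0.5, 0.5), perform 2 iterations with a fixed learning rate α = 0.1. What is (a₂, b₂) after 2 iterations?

(0.2888, 0.244)

∇F = (8a³ - 8ab + 2a - 4, -4a² + 4b)
(a₁, b₁) = (-0.5, 0.5) − 0.1·(-4, 1) = (-0.1, 0.4)
(a₂, b₂) = (-0.1, 0.4) − 0.1·(-3.888, 1.56) = (0.2888, 0.244)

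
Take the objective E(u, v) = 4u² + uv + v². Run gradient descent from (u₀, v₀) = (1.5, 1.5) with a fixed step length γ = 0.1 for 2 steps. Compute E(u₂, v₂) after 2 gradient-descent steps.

∇E = (8u + v, u + 2v)
Step 1: at (1.5, 1.5), ∇E = (13.5, 4.5) → (1.5, 1.5) − 0.1·(13.5, 4.5) = (0.15, 1.05)
Step 2: at (0.15, 1.05), ∇E = (2.25, 2.25) → (0.15, 1.05) − 0.1·(2.25, 2.25) = (-0.075, 0.825)
E(-0.075, 0.825) = 0.64125

0.64125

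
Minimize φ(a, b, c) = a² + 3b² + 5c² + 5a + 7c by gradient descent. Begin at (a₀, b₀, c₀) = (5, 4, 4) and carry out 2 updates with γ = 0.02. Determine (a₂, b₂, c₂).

(4.412, 3.0976, 2.308)

∇φ = (2a + 5, 6b, 10c + 7)
Step 1: at (5, 4, 4), ∇φ = (15, 24, 47) → (5, 4, 4) − 0.02·(15, 24, 47) = (4.7, 3.52, 3.06)
Step 2: at (4.7, 3.52, 3.06), ∇φ = (14.4, 21.12, 37.6) → (4.7, 3.52, 3.06) − 0.02·(14.4, 21.12, 37.6) = (4.412, 3.0976, 2.308)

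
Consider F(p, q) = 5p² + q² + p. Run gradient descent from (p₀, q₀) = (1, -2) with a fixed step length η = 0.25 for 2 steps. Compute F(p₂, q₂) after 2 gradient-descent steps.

30.828125

∇F = (10p + 1, 2q)
(p₁, q₁) = (1, -2) − 0.25·(11, -4) = (-1.75, -1)
(p₂, q₂) = (-1.75, -1) − 0.25·(-16.5, -2) = (2.375, -0.5)
F(2.375, -0.5) = 30.828125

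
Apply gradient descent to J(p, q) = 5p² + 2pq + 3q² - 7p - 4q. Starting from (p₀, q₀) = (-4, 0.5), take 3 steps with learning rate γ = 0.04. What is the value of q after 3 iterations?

∇J = (10p + 2q - 7, 2p + 6q - 4)
(p₁, q₁) = (-4, 0.5) − 0.04·(-46, -9) = (-2.16, 0.86)
(p₂, q₂) = (-2.16, 0.86) − 0.04·(-26.88, -3.16) = (-1.0848, 0.9864)
(p₃, q₃) = (-1.0848, 0.9864) − 0.04·(-15.8752, -0.2512) = (-0.449792, 0.996448)
q = 0.996448

0.996448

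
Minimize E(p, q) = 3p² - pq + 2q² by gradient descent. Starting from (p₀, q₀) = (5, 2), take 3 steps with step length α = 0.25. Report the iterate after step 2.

(1.3125, -0.5)

∇E = (6p - q, -p + 4q)
Step 1: at (5, 2), ∇E = (28, 3) → (5, 2) − 0.25·(28, 3) = (-2, 1.25)
Step 2: at (-2, 1.25), ∇E = (-13.25, 7) → (-2, 1.25) − 0.25·(-13.25, 7) = (1.3125, -0.5)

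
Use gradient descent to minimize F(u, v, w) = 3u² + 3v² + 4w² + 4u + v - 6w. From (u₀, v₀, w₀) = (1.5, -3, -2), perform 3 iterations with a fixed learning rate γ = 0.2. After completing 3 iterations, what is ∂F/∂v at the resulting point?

0.136

∇F = (6u + 4, 6v + 1, 8w - 6)
Step 1: at (1.5, -3, -2), ∇F = (13, -17, -22) → (1.5, -3, -2) − 0.2·(13, -17, -22) = (-1.1, 0.4, 2.4)
Step 2: at (-1.1, 0.4, 2.4), ∇F = (-2.6, 3.4, 13.2) → (-1.1, 0.4, 2.4) − 0.2·(-2.6, 3.4, 13.2) = (-0.58, -0.28, -0.24)
Step 3: at (-0.58, -0.28, -0.24), ∇F = (0.52, -0.68, -7.92) → (-0.58, -0.28, -0.24) − 0.2·(0.52, -0.68, -7.92) = (-0.684, -0.144, 1.344)
∂F/∂v at (-0.684, -0.144, 1.344) = 0.136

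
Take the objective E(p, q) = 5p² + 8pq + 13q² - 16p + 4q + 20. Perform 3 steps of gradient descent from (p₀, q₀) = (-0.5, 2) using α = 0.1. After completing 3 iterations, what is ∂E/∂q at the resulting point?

∇E = (10p + 8q - 16, 8p + 26q + 4)
(p₁, q₁) = (-0.5, 2) − 0.1·(-5, 52) = (0, -3.2)
(p₂, q₂) = (0, -3.2) − 0.1·(-41.6, -79.2) = (4.16, 4.72)
(p₃, q₃) = (4.16, 4.72) − 0.1·(63.36, 160) = (-2.176, -11.28)
∂E/∂q at (-2.176, -11.28) = -306.688

-306.688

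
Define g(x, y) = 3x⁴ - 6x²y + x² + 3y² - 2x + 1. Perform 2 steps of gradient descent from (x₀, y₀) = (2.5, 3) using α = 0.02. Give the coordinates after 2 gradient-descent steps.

∇g = (12x³ - 12xy + 2x - 2, -6x² + 6y)
Step 1: at (2.5, 3), ∇g = (100.5, -19.5) → (2.5, 3) − 0.02·(100.5, -19.5) = (0.49, 3.39)
Step 2: at (0.49, 3.39), ∇g = (-19.541412, 18.8994) → (0.49, 3.39) − 0.02·(-19.541412, 18.8994) = (0.88082824, 3.012012)

(0.88082824, 3.012012)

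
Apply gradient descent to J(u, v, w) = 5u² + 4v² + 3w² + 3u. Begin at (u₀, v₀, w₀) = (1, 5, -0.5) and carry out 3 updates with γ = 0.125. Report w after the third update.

-0.0078125

∇J = (10u + 3, 8v, 6w)
(u₁, v₁, w₁) = (1, 5, -0.5) − 0.125·(13, 40, -3) = (-0.625, 0, -0.125)
(u₂, v₂, w₂) = (-0.625, 0, -0.125) − 0.125·(-3.25, 0, -0.75) = (-0.21875, 0, -0.03125)
(u₃, v₃, w₃) = (-0.21875, 0, -0.03125) − 0.125·(0.8125, 0, -0.1875) = (-0.3203125, 0, -0.0078125)
w = -0.0078125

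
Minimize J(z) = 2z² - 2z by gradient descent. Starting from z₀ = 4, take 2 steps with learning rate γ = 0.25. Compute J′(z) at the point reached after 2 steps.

J′(z) = 4z - 2
Step 1: J′(4) = 14; z₁ = 4 − 0.25·14 = 0.5
Step 2: J′(0.5) = 0; z₂ = 0.5 − 0.25·0 = 0.5
J′(z) at (0.5) = 0

0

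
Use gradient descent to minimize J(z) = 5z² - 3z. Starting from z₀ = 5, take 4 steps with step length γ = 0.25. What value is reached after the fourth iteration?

24.09375

J′(z) = 10z - 3
z₁ = 5 − 0.25·47 = -6.75
z₂ = -6.75 − 0.25·(-70.5) = 10.875
z₃ = 10.875 − 0.25·105.75 = -15.5625
z₄ = -15.5625 − 0.25·(-158.625) = 24.09375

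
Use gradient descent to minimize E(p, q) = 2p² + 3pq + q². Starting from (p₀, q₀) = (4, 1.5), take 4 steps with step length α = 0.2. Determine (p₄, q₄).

∇E = (4p + 3q, 3p + 2q)
Step 1: at (4, 1.5), ∇E = (20.5, 15) → (4, 1.5) − 0.2·(20.5, 15) = (-0.1, -1.5)
Step 2: at (-0.1, -1.5), ∇E = (-4.9, -3.3) → (-0.1, -1.5) − 0.2·(-4.9, -3.3) = (0.88, -0.84)
Step 3: at (0.88, -0.84), ∇E = (1, 0.96) → (0.88, -0.84) − 0.2·(1, 0.96) = (0.68, -1.032)
Step 4: at (0.68, -1.032), ∇E = (-0.376, -0.024) → (0.68, -1.032) − 0.2·(-0.376, -0.024) = (0.7552, -1.0272)

(0.7552, -1.0272)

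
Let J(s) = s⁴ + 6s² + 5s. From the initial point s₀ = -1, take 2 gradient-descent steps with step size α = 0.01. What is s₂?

J′(s) = 4s³ + 12s + 5
s₁ = -1 − 0.01·(-11) = -0.89
s₂ = -0.89 − 0.01·(-8.499876) = -0.80500124

-0.80500124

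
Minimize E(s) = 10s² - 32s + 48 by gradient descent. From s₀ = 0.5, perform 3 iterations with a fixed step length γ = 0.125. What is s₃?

5.3125

E′(s) = 20s - 32
Step 1: E′(0.5) = -22; s₁ = 0.5 − 0.125·(-22) = 3.25
Step 2: E′(3.25) = 33; s₂ = 3.25 − 0.125·33 = -0.875
Step 3: E′(-0.875) = -49.5; s₃ = -0.875 − 0.125·(-49.5) = 5.3125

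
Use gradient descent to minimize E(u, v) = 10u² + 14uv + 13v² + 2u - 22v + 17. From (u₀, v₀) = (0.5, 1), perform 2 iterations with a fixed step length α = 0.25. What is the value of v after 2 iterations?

∇E = (20u + 14v + 2, 14u + 26v - 22)
(u₁, v₁) = (0.5, 1) − 0.25·(26, 11) = (-6, -1.75)
(u₂, v₂) = (-6, -1.75) − 0.25·(-142.5, -151.5) = (29.625, 36.125)
v = 36.125

36.125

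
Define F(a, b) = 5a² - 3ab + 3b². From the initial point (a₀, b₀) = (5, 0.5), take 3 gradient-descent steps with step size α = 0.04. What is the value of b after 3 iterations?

∇F = (10a - 3b, -3a + 6b)
Step 1: at (5, 0.5), ∇F = (48.5, -12) → (5, 0.5) − 0.04·(48.5, -12) = (3.06, 0.98)
Step 2: at (3.06, 0.98), ∇F = (27.66, -3.3) → (3.06, 0.98) − 0.04·(27.66, -3.3) = (1.9536, 1.112)
Step 3: at (1.9536, 1.112), ∇F = (16.2, 0.8112) → (1.9536, 1.112) − 0.04·(16.2, 0.8112) = (1.3056, 1.079552)
b = 1.079552

1.079552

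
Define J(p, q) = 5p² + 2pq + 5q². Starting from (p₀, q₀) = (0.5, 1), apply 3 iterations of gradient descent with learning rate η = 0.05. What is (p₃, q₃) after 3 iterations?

∇J = (10p + 2q, 2p + 10q)
(p₁, q₁) = (0.5, 1) − 0.05·(7, 11) = (0.15, 0.45)
(p₂, q₂) = (0.15, 0.45) − 0.05·(2.4, 4.8) = (0.03, 0.21)
(p₃, q₃) = (0.03, 0.21) − 0.05·(0.72, 2.16) = (-0.006, 0.102)

(-0.006, 0.102)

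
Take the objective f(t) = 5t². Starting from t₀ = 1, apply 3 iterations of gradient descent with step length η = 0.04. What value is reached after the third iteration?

0.216

f′(t) = 10t
t₁ = 1 − 0.04·10 = 0.6
t₂ = 0.6 − 0.04·6 = 0.36
t₃ = 0.36 − 0.04·3.6 = 0.216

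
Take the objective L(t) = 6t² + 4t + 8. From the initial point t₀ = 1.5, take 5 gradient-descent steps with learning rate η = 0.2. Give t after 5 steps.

L′(t) = 12t + 4
Step 1: L′(1.5) = 22; t₁ = 1.5 − 0.2·22 = -2.9
Step 2: L′(-2.9) = -30.8; t₂ = -2.9 − 0.2·(-30.8) = 3.26
Step 3: L′(3.26) = 43.12; t₃ = 3.26 − 0.2·43.12 = -5.364
Step 4: L′(-5.364) = -60.368; t₄ = -5.364 − 0.2·(-60.368) = 6.7096
Step 5: L′(6.7096) = 84.5152; t₅ = 6.7096 − 0.2·84.5152 = -10.19344

-10.19344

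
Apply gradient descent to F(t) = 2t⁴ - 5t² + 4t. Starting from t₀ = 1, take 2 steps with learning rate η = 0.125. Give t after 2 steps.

0.765625

F′(t) = 8t³ - 10t + 4
Step 1: F′(1) = 2; t₁ = 1 − 0.125·2 = 0.75
Step 2: F′(0.75) = -0.125; t₂ = 0.75 − 0.125·(-0.125) = 0.765625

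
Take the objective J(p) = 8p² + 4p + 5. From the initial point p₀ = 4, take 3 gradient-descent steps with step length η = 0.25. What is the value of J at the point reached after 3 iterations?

J′(p) = 16p + 4
p₁ = 4 − 0.25·68 = -13
p₂ = -13 − 0.25·(-204) = 38
p₃ = 38 − 0.25·612 = -115
J(-115) = 105345

105345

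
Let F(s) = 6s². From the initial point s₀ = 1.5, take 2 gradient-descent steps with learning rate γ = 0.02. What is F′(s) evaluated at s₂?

10.3968

F′(s) = 12s
s₁ = 1.5 − 0.02·18 = 1.14
s₂ = 1.14 − 0.02·13.68 = 0.8664
F′(s) at (0.8664) = 10.3968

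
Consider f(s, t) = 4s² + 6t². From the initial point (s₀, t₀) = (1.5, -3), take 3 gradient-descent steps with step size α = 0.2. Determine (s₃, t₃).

∇f = (8s, 12t)
Step 1: at (1.5, -3), ∇f = (12, -36) → (1.5, -3) − 0.2·(12, -36) = (-0.9, 4.2)
Step 2: at (-0.9, 4.2), ∇f = (-7.2, 50.4) → (-0.9, 4.2) − 0.2·(-7.2, 50.4) = (0.54, -5.88)
Step 3: at (0.54, -5.88), ∇f = (4.32, -70.56) → (0.54, -5.88) − 0.2·(4.32, -70.56) = (-0.324, 8.232)

(-0.324, 8.232)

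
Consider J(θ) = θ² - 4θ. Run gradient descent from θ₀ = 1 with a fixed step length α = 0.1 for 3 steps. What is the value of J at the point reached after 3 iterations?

-3.737856

J′(θ) = 2θ - 4
Step 1: J′(1) = -2; θ₁ = 1 − 0.1·(-2) = 1.2
Step 2: J′(1.2) = -1.6; θ₂ = 1.2 − 0.1·(-1.6) = 1.36
Step 3: J′(1.36) = -1.28; θ₃ = 1.36 − 0.1·(-1.28) = 1.488
J(1.488) = -3.737856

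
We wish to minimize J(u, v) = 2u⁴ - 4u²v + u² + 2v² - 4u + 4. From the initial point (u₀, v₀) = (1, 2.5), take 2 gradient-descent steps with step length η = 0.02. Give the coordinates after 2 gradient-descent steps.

∇J = (8u³ - 8uv + 2u - 4, -4u² + 4v)
Step 1: at (1, 2.5), ∇J = (-14, 6) → (1, 2.5) − 0.02·(-14, 6) = (1.28, 2.38)
Step 2: at (1.28, 2.38), ∇J = (-9.033984, 2.9664) → (1.28, 2.38) − 0.02·(-9.033984, 2.9664) = (1.46067968, 2.320672)

(1.46067968, 2.320672)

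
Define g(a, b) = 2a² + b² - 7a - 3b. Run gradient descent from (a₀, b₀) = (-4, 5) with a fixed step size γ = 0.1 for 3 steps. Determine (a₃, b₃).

∇g = (4a - 7, 2b - 3)
Step 1: at (-4, 5), ∇g = (-23, 7) → (-4, 5) − 0.1·(-23, 7) = (-1.7, 4.3)
Step 2: at (-1.7, 4.3), ∇g = (-13.8, 5.6) → (-1.7, 4.3) − 0.1·(-13.8, 5.6) = (-0.32, 3.74)
Step 3: at (-0.32, 3.74), ∇g = (-8.28, 4.48) → (-0.32, 3.74) − 0.1·(-8.28, 4.48) = (0.508, 3.292)

(0.508, 3.292)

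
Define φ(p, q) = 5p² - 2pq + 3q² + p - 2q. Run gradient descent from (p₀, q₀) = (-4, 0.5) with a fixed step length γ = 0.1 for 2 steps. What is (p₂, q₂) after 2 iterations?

∇φ = (10p - 2q + 1, -2p + 6q - 2)
Step 1: at (-4, 0.5), ∇φ = (-40, 9) → (-4, 0.5) − 0.1·(-40, 9) = (0, -0.4)
Step 2: at (0, -0.4), ∇φ = (1.8, -4.4) → (0, -0.4) − 0.1·(1.8, -4.4) = (-0.18, 0.04)

(-0.18, 0.04)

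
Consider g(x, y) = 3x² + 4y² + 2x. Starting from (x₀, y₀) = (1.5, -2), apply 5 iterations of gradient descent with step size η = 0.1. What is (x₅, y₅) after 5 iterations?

∇g = (6x + 2, 8y)
(x₁, y₁) = (1.5, -2) − 0.1·(11, -16) = (0.4, -0.4)
(x₂, y₂) = (0.4, -0.4) − 0.1·(4.4, -3.2) = (-0.04, -0.08)
(x₃, y₃) = (-0.04, -0.08) − 0.1·(1.76, -0.64) = (-0.216, -0.016)
(x₄, y₄) = (-0.216, -0.016) − 0.1·(0.704, -0.128) = (-0.2864, -0.0032)
(x₅, y₅) = (-0.2864, -0.0032) − 0.1·(0.2816, -0.0256) = (-0.31456, -0.00064)

(-0.31456, -0.00064)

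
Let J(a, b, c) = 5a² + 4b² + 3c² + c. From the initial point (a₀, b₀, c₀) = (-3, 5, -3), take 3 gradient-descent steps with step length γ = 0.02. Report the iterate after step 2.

(-1.92, 3.528, -2.3608)

∇J = (10a, 8b, 6c + 1)
(a₁, b₁, c₁) = (-3, 5, -3) − 0.02·(-30, 40, -17) = (-2.4, 4.2, -2.66)
(a₂, b₂, c₂) = (-2.4, 4.2, -2.66) − 0.02·(-24, 33.6, -14.96) = (-1.92, 3.528, -2.3608)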